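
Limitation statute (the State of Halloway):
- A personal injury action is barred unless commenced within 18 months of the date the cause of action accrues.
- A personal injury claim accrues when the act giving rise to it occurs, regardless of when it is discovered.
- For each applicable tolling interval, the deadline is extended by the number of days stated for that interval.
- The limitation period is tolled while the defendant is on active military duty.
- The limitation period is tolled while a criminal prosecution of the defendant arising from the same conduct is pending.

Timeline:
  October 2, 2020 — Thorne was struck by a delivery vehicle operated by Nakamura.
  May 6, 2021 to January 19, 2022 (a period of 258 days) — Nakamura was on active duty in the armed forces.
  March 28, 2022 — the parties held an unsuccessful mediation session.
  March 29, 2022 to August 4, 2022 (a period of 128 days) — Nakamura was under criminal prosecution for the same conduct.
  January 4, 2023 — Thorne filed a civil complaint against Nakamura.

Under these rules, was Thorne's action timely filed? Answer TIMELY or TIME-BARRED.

TIMELY

The limitation period began to run on October 2, 2020.
18 months from October 2, 2020 is April 2, 2022.
The period was tolled for 258 days by the defendant's active military service (May 6, 2021 to January 19, 2022), pushing the deadline to December 16, 2022.
Because the pending criminal prosecution ran from March 29, 2022 to August 4, 2022, the deadline is extended by 128 days to April 23, 2023.
None of the other events listed affects the running of the period under the stated rules.
The January 4, 2023 filing precedes the April 23, 2023 deadline; the claim is timely.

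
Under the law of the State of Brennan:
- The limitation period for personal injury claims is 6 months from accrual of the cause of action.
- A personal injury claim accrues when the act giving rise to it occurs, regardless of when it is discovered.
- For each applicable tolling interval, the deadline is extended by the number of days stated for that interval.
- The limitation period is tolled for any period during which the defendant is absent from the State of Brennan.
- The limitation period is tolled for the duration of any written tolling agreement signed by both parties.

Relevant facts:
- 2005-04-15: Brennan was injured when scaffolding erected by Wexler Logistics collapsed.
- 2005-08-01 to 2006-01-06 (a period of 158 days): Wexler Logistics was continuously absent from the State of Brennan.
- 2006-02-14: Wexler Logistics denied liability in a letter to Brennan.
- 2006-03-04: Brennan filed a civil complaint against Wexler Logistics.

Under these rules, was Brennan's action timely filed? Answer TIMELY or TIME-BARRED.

TIMELY

The limitation period began to run on 2005-04-15.
Adding the 6 months base period to 2005-04-15 gives a deadline of 2005-10-15, before any tolling.
Because the defendant's absence from the jurisdiction ran from 2005-08-01 to 2006-01-06, the deadline is extended by 158 days to 2006-03-22.
The other events in the timeline have no effect on the limitation period under the stated rules.
The 2006-03-04 filing precedes the 2006-03-22 deadline; the claim is timely.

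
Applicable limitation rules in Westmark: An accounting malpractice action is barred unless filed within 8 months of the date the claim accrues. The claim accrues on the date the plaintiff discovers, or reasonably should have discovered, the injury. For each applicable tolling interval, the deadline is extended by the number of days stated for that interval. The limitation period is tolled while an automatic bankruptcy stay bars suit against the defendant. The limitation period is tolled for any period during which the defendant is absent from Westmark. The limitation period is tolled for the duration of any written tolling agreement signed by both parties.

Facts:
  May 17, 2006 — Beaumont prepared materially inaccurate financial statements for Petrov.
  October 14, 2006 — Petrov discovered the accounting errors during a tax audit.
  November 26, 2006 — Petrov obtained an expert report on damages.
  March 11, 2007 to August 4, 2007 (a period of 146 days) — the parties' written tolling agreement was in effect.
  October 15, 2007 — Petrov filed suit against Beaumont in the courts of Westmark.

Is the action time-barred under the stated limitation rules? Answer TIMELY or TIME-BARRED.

Under the discovery rule, the claim accrued on October 14, 2006, when Petrov discovered the injury — not on the May 17, 2006 date of the underlying act.
Adding the 8 months base period to October 14, 2006 gives a deadline of June 14, 2007, before any tolling.
The written tolling agreement from March 11, 2007 to August 4, 2007 tolled the period for 146 days, extending the deadline to November 7, 2007.
Nothing else in the chronology tolls or restarts the period.
Petrov filed on October 15, 2007, before the November 7, 2007 deadline, so the action is timely.

TIMELY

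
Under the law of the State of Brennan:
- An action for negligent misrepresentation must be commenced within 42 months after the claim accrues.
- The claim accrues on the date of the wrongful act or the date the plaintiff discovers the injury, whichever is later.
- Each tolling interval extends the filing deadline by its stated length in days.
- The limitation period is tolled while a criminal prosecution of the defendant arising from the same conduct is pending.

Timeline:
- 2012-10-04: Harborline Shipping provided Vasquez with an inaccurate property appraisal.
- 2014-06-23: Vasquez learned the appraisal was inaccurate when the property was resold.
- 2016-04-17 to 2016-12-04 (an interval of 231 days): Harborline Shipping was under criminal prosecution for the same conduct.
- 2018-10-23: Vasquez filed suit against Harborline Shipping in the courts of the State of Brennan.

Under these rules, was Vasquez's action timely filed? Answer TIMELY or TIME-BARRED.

TIME-BARRED

The claim accrued on 2014-06-23 — the later of the 2012-10-04 act and the 2014-06-23 discovery.
42 months from 2014-06-23 is 2017-12-23.
The period was tolled for 231 days by the pending criminal prosecution (2016-04-17 to 2016-12-04), pushing the deadline to 2018-08-11.
Vasquez filed on 2018-10-23, after the 2018-08-11 deadline, so the action is time-barred.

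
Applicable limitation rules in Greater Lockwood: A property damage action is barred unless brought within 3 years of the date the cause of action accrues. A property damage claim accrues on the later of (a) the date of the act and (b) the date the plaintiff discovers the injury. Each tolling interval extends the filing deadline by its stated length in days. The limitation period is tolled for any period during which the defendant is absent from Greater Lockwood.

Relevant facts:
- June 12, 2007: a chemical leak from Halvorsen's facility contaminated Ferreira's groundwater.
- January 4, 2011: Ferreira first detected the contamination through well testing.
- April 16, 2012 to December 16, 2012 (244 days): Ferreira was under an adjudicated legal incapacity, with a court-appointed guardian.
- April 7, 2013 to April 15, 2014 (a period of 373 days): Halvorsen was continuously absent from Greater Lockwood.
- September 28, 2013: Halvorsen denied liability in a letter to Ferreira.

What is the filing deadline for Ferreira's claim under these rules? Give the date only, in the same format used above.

Because discovery on January 4, 2011 post-dates the June 12, 2007 act, accrual under the later-of rule falls on January 4, 2011.
Adding the 3 years base period to January 4, 2011 gives a deadline of January 4, 2014, before any tolling.
Because the defendant's absence from the jurisdiction ran from April 7, 2013 to April 15, 2014, the deadline is extended by 373 days to January 12, 2015.
The plaintiff's legal incapacity from April 16, 2012 to December 16, 2012 does not toll the period, because no stated rule makes the plaintiff's incapacity a tolling event.
Nothing else in the chronology tolls or restarts the period.

January 12, 2015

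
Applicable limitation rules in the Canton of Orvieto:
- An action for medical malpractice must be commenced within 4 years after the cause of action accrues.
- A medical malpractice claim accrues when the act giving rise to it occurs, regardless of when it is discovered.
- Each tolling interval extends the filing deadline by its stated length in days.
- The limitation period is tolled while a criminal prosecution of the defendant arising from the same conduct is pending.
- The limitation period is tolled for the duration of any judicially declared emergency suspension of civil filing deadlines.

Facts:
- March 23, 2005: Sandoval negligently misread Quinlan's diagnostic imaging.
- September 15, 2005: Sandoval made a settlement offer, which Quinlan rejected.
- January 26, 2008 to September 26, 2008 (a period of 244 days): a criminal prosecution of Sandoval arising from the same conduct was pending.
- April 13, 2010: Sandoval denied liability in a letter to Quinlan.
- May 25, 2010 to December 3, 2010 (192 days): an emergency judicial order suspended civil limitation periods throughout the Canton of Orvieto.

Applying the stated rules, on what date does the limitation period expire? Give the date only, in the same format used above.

The claim accrued on March 23, 2005, when the wrongful act occurred.
4 years from March 23, 2005 is March 23, 2009.
Because the pending criminal prosecution ran from January 26, 2008 to September 26, 2008, the deadline is extended by 244 days to November 22, 2009.
The emergency suspension of filing deadlines starting May 25, 2010 came too late — the period had run on November 22, 2009 — and so does not extend the deadline.
Nothing else in the chronology tolls or restarts the period.

November 22, 2009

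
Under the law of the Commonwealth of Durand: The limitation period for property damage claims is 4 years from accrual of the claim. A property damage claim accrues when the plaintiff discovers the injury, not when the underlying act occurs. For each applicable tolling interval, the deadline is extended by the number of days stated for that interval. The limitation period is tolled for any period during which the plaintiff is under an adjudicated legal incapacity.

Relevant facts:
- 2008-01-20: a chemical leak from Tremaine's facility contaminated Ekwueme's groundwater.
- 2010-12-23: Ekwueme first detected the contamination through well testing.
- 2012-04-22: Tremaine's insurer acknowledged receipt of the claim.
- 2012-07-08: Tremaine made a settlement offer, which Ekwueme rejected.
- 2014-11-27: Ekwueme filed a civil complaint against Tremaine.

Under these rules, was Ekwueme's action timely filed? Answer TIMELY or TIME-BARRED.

The claim did not accrue until Ekwueme discovered the injury on 2010-12-23; the 2008-01-20 act date does not start the clock under the stated rule.
4 years from 2010-12-23 is 2014-12-23.
The other events in the timeline have no effect on the limitation period under the stated rules.
Filing on 2014-11-27 beat the 2014-12-23 deadline — the action is timely.

TIMELY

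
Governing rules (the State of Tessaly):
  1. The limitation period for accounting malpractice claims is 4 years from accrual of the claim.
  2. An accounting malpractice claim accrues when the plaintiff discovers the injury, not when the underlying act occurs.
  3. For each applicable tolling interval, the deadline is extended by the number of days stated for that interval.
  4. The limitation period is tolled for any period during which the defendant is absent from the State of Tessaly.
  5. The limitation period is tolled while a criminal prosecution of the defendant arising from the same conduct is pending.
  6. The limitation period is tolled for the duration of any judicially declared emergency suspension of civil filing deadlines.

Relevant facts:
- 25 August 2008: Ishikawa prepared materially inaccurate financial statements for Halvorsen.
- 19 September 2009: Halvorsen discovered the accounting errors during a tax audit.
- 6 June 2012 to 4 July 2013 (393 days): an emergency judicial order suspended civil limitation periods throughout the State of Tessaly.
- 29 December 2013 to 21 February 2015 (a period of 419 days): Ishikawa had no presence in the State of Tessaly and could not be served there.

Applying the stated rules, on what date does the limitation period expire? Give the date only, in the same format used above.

10 December 2015

The claim did not accrue until Halvorsen discovered the injury on 19 September 2009; the 25 August 2008 act date does not start the clock under the stated rule.
Adding the 4 years base period to 19 September 2009 gives a deadline of 19 September 2013, before any tolling.
Because the emergency suspension of filing deadlines ran from 6 June 2012 to 4 July 2013, the deadline is extended by 393 days to 17 October 2014.
The defendant's absence from the jurisdiction from 29 December 2013 to 21 February 2015 tolled the period for 419 days, extending the deadline to 10 December 2015.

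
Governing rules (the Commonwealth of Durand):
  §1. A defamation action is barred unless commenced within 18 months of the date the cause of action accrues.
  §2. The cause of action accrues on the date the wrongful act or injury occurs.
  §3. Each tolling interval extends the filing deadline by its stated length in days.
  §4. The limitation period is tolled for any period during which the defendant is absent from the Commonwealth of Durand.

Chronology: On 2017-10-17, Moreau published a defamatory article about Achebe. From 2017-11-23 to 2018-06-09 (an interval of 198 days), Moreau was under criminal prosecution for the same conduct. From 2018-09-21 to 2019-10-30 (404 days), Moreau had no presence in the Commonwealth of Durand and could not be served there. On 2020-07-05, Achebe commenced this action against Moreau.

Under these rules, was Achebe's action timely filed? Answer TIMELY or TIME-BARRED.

TIME-BARRED

The limitation period began to run on 2017-10-17.
Adding the 18 months base period to 2017-10-17 gives a deadline of 2019-04-17, before any tolling.
The defendant's absence from the jurisdiction from 2018-09-21 to 2019-10-30 tolled the period for 404 days, extending the deadline to 2020-05-25.
Although a criminal prosecution ran from 2017-11-23 to 2018-06-09, the stated rules do not make that a tolling event, so it is disregarded.
Filing on 2020-07-05 missed the 2020-05-25 deadline — the action is time-barred.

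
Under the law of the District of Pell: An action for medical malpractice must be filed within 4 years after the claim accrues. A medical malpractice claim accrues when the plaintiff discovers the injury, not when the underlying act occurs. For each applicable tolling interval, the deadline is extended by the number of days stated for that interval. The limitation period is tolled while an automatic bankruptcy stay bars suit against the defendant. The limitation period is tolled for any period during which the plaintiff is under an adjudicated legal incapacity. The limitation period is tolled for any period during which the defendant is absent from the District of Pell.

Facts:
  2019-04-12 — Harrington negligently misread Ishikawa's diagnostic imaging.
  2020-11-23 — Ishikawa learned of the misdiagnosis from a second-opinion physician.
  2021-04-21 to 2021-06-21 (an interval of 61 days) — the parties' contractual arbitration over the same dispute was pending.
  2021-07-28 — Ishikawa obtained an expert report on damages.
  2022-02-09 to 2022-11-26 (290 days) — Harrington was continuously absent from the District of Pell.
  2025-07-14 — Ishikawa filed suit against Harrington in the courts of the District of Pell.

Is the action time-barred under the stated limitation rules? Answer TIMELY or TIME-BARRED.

Accrual is tied to discovery, so the period began on 2020-11-23 rather than on 2019-04-12 when the act occurred.
Adding the 4 years base period to 2020-11-23 gives a deadline of 2024-11-23, before any tolling.
Because the defendant's absence from the jurisdiction ran from 2022-02-09 to 2022-11-26, the deadline is extended by 290 days to 2025-09-09.
No stated provision tolls the period for a pending arbitration, so the interval from 2021-04-21 to 2021-06-21 has no effect on the deadline.
None of the other events listed affects the running of the period under the stated rules.
Filing on 2025-07-14 beat the 2025-09-09 deadline — the action is timely.

TIMELY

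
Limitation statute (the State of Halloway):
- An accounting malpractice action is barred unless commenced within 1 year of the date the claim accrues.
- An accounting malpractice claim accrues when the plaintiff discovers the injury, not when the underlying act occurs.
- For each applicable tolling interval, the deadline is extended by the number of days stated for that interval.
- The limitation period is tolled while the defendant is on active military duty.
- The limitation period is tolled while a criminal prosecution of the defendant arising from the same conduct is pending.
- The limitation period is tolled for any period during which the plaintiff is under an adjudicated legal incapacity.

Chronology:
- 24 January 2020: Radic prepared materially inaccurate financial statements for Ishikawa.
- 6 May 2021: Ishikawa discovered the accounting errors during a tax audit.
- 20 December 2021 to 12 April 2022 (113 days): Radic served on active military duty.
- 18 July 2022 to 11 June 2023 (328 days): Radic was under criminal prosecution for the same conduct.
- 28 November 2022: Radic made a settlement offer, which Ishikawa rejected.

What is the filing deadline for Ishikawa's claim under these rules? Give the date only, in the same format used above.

21 July 2023

The claim did not accrue until Ishikawa discovered the injury on 6 May 2021; the 24 January 2020 act date does not start the clock under the stated rule.
Adding the 1 year base period to 6 May 2021 gives a deadline of 6 May 2022, before any tolling.
The period was tolled for 113 days by the defendant's active military service (20 December 2021 to 12 April 2022), pushing the deadline to 27 August 2022.
The pending criminal prosecution from 18 July 2022 to 11 June 2023 tolled the period for 328 days, extending the deadline to 21 July 2023.
The other events in the timeline have no effect on the limitation period under the stated rules.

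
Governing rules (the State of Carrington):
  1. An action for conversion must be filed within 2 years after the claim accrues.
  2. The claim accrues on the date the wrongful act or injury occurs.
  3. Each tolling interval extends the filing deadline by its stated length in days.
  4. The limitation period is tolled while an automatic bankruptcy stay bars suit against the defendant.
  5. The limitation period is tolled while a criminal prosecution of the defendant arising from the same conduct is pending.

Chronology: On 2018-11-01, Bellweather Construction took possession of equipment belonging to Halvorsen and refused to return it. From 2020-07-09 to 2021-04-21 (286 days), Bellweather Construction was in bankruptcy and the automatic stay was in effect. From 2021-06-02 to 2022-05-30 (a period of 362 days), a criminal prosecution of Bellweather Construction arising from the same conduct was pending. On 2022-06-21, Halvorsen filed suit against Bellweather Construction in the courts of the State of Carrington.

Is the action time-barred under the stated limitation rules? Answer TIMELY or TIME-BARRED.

The claim accrued on 2018-11-01, when the wrongful act occurred.
The untolled deadline — 2 years after 2018-11-01 — is 2020-11-01.
Because the automatic bankruptcy stay ran from 2020-07-09 to 2021-04-21, the deadline is extended by 286 days to 2021-08-14.
The pending criminal prosecution from 2021-06-02 to 2022-05-30 tolled the period for 362 days, extending the deadline to 2022-08-11.
Halvorsen filed on 2022-06-21, before the 2022-08-11 deadline, so the action is timely.

TIMELY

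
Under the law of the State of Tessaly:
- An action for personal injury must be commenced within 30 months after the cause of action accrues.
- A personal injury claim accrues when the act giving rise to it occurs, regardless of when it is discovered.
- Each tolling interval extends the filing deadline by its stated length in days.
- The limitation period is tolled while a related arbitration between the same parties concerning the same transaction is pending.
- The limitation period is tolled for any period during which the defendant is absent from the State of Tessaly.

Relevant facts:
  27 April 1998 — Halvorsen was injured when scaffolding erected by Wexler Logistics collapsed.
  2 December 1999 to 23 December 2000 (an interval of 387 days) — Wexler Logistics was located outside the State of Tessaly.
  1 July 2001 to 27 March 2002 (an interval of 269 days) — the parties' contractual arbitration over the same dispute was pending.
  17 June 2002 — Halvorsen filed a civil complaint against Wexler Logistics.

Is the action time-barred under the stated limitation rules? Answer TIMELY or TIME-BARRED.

TIMELY

The cause of action accrued on 27 April 1998, the date of the act.
The untolled deadline — 30 months after 27 April 1998 — is 27 October 2000.
The period was tolled for 387 days by the defendant's absence from the jurisdiction (2 December 1999 to 23 December 2000), pushing the deadline to 18 November 2001.
Because the pending related arbitration ran from 1 July 2001 to 27 March 2002, the deadline is extended by 269 days to 14 August 2002.
Halvorsen filed on 17 June 2002, before the 14 August 2002 deadline, so the action is timely.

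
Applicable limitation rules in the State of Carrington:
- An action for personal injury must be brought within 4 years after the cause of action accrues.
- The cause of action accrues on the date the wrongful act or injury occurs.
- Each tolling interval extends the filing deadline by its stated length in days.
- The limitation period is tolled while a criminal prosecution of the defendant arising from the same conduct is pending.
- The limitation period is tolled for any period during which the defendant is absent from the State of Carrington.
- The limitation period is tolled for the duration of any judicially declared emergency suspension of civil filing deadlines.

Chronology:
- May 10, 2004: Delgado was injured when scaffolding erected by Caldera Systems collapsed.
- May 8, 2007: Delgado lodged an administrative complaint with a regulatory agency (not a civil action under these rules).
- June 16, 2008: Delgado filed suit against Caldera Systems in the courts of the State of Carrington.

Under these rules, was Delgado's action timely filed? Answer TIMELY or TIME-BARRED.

TIME-BARRED

The limitation period began to run on May 10, 2004.
Adding the 4 years base period to May 10, 2004 gives a deadline of May 10, 2008, before any tolling.
Nothing else in the chronology tolls or restarts the period.
Filing on June 16, 2008 missed the May 10, 2008 deadline — the action is time-barred.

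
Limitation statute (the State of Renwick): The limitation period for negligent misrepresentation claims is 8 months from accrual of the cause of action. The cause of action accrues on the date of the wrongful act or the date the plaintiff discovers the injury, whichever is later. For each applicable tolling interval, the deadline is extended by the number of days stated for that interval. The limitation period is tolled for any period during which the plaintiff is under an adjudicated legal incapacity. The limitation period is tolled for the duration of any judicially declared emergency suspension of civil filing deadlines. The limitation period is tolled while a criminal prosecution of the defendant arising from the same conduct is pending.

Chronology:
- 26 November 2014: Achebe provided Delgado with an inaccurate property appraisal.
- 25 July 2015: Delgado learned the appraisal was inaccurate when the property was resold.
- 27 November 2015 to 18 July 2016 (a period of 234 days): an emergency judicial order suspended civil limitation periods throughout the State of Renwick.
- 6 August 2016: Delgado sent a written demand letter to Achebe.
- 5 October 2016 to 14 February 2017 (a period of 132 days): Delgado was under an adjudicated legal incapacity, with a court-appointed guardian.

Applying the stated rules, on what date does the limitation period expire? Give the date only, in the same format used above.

26 March 2017

The claim accrued on 25 July 2015 — the later of the 26 November 2014 act and the 25 July 2015 discovery.
8 months from 25 July 2015 is 25 March 2016.
The period was tolled for 234 days by the emergency suspension of filing deadlines (27 November 2015 to 18 July 2016), pushing the deadline to 14 November 2016.
The plaintiff's legal incapacity from 5 October 2016 to 14 February 2017 tolled the period for 132 days, extending the deadline to 26 March 2017.
Nothing else in the chronology tolls or restarts the period.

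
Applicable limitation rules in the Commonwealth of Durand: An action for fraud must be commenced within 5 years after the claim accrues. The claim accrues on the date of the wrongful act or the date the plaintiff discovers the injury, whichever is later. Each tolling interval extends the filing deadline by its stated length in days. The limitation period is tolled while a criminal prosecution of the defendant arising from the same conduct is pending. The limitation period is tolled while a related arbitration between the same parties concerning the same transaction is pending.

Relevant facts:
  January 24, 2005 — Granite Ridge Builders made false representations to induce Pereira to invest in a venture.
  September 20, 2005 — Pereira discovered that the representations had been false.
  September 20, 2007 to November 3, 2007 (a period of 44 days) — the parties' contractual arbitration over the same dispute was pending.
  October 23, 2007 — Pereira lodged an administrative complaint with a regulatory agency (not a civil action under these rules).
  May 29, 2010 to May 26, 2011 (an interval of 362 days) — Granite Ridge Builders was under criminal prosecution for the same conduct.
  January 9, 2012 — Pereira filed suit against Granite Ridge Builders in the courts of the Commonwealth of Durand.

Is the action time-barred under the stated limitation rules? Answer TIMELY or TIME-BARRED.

Taking the later of the act (January 24, 2005) and discovery (September 20, 2005), the claim accrued on September 20, 2005.
5 years from September 20, 2005 is September 20, 2010.
The period was tolled for 44 days by the pending related arbitration (September 20, 2007 to November 3, 2007), pushing the deadline to November 3, 2010.
Because the pending criminal prosecution ran from May 29, 2010 to May 26, 2011, the deadline is extended by 362 days to October 31, 2011.
The other events in the timeline have no effect on the limitation period under the stated rules.
Pereira filed on January 9, 2012, after the October 31, 2011 deadline, so the action is time-barred.

TIME-BARRED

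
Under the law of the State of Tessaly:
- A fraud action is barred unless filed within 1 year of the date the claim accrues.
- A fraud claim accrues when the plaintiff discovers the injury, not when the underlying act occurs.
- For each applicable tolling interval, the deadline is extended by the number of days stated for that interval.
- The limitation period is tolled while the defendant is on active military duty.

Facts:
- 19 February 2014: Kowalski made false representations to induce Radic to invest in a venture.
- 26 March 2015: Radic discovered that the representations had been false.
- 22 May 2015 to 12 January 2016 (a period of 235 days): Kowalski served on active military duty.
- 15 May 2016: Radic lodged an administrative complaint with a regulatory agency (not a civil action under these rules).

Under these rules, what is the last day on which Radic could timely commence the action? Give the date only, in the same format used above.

Accrual is tied to discovery, so the period began on 26 March 2015 rather than on 19 February 2014 when the act occurred.
1 year from 26 March 2015 is 26 March 2016.
The defendant's active military service from 22 May 2015 to 12 January 2016 tolled the period for 235 days, extending the deadline to 16 November 2016.
The other events in the timeline have no effect on the limitation period under the stated rules.

16 November 2016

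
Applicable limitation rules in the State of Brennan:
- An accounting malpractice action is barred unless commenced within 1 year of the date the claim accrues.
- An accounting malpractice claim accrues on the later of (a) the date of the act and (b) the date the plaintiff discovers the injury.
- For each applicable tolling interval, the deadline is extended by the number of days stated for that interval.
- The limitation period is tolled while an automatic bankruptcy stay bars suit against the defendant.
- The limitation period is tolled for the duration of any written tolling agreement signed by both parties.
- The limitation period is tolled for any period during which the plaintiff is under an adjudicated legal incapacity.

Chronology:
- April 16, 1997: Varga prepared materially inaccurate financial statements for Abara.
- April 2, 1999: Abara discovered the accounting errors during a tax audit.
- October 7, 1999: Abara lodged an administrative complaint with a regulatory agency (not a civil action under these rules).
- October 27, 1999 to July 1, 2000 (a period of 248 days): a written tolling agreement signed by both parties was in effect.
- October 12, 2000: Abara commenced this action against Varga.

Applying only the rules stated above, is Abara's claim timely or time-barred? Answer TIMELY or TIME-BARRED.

TIMELY

Taking the later of the act (April 16, 1997) and discovery (April 2, 1999), the claim accrued on April 2, 1999.
Adding the 1 year base period to April 2, 1999 gives a deadline of April 2, 2000, before any tolling.
The written tolling agreement from October 27, 1999 to July 1, 2000 tolled the period for 248 days, extending the deadline to December 6, 2000.
The other events in the timeline have no effect on the limitation period under the stated rules.
Abara filed on October 12, 2000, before the December 6, 2000 deadline, so the action is timely.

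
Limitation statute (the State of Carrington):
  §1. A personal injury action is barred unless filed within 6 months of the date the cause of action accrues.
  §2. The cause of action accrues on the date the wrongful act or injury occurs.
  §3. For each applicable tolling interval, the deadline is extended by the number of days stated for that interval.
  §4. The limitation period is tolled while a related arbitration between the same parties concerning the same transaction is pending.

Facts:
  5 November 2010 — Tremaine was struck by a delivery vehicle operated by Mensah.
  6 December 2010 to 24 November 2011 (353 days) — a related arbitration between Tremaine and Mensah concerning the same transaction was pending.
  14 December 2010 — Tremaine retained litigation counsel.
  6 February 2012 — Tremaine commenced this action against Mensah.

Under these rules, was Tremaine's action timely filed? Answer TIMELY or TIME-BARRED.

TIMELY

The limitation period began to run on 5 November 2010.
6 months from 5 November 2010 is 5 May 2011.
The period was tolled for 353 days by the pending related arbitration (6 December 2010 to 24 November 2011), pushing the deadline to 22 April 2012.
The other events in the timeline have no effect on the limitation period under the stated rules.
Tremaine filed on 6 February 2012, before the 22 April 2012 deadline, so the action is timely.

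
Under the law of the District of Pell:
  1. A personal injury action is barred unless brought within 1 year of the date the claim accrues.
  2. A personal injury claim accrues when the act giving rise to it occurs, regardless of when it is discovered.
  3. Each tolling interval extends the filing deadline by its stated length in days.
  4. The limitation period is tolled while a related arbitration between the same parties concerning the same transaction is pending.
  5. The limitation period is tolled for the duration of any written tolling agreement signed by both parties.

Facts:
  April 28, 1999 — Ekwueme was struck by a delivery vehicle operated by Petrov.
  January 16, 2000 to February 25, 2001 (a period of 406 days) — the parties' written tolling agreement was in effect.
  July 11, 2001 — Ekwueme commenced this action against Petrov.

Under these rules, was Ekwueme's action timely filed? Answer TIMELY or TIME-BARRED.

TIME-BARRED

The claim accrued on April 28, 1999, the date of the act.
Adding the 1 year base period to April 28, 1999 gives a deadline of April 28, 2000, before any tolling.
The period was tolled for 406 days by the written tolling agreement (January 16, 2000 to February 25, 2001), pushing the deadline to June 8, 2001.
The July 11, 2001 filing falls after the June 8, 2001 deadline; the claim is time-barred.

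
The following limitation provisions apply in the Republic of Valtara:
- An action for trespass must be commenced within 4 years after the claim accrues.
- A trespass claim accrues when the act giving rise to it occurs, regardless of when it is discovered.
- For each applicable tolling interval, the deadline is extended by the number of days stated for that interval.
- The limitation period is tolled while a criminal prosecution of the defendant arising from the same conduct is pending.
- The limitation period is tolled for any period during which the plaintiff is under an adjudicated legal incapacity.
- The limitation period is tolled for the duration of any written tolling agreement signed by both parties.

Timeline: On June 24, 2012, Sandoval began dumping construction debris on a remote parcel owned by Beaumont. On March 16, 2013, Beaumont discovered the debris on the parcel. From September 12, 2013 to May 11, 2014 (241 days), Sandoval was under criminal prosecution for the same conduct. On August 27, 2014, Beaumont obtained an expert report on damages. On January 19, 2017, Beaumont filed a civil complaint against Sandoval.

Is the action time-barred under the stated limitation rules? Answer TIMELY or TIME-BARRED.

TIMELY

Accrual is governed by the date of the act, so the period began to run on June 24, 2012; the later discovery on March 16, 2013 is irrelevant under the stated rule.
4 years from June 24, 2012 is June 24, 2016.
The pending criminal prosecution from September 12, 2013 to May 11, 2014 tolled the period for 241 days, extending the deadline to February 20, 2017.
None of the other events listed affects the running of the period under the stated rules.
Beaumont filed on January 19, 2017, before the February 20, 2017 deadline, so the action is timely.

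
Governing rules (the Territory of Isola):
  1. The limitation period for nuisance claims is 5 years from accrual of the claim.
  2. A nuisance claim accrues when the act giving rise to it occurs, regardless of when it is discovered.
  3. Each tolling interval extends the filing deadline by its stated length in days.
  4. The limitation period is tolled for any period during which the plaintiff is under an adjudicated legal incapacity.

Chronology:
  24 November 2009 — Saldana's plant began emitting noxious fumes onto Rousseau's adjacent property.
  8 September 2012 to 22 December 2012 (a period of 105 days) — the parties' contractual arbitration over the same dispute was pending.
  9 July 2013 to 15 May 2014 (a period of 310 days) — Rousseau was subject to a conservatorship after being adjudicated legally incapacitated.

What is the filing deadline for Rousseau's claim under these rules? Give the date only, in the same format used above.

The limitation period began to run on 24 November 2009.
Adding the 5 years base period to 24 November 2009 gives a deadline of 24 November 2014, before any tolling.
Because the plaintiff's legal incapacity ran from 9 July 2013 to 15 May 2014, the deadline is extended by 310 days to 30 September 2015.
Although a pending arbitration ran from 8 September 2012 to 22 December 2012, the stated rules do not make that a tolling event, so it is disregarded.

30 September 2015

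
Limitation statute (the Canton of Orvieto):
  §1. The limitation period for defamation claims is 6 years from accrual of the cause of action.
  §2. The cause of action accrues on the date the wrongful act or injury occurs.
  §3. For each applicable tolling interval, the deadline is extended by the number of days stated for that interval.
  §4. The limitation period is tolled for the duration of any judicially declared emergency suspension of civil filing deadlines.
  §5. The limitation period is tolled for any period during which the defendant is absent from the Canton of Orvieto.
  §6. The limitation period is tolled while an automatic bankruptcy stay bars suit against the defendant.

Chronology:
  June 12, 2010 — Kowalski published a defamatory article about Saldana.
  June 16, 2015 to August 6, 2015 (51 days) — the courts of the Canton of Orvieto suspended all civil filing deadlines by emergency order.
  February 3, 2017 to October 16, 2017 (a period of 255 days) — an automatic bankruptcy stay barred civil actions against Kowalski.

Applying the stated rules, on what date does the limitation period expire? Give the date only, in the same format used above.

The cause of action accrued on June 12, 2010, the date of the act.
The untolled deadline — 6 years after June 12, 2010 — is June 12, 2016.
The period was tolled for 51 days by the emergency suspension of filing deadlines (June 16, 2015 to August 6, 2015), pushing the deadline to August 2, 2016.
The automatic bankruptcy stay from February 3, 2017 to October 16, 2017 began after the period had already run on August 2, 2016, so it has no tolling effect.

August 2, 2016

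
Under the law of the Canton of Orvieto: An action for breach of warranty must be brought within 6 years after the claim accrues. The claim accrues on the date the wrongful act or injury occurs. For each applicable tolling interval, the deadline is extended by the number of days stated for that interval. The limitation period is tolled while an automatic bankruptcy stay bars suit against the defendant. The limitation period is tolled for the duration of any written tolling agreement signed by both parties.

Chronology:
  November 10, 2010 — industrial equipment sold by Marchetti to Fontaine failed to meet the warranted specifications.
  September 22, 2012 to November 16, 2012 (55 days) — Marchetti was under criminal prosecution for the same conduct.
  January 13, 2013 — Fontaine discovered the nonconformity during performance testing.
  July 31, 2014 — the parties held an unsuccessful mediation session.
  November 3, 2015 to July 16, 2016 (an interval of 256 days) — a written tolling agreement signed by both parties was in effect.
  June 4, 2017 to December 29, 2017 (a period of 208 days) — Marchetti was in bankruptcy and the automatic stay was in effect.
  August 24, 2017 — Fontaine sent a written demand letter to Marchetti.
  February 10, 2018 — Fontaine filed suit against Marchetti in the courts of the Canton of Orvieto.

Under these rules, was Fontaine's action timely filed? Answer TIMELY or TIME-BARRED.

The claim accrued on November 10, 2010, when the wrongful act occurred; under the stated occurrence rule the January 13, 2013 discovery does not delay accrual.
6 years from November 10, 2010 is November 10, 2016.
The period was tolled for 256 days by the written tolling agreement (November 3, 2015 to July 16, 2016), pushing the deadline to July 24, 2017.
The period was tolled for 208 days by the automatic bankruptcy stay (June 4, 2017 to December 29, 2017), pushing the deadline to February 17, 2018.
The pending criminal prosecution from September 22, 2012 to November 16, 2012 does not toll the period, because no stated rule makes a criminal prosecution a tolling event.
Nothing else in the chronology tolls or restarts the period.
Fontaine filed on February 10, 2018, before the February 17, 2018 deadline, so the action is timely.

TIMELY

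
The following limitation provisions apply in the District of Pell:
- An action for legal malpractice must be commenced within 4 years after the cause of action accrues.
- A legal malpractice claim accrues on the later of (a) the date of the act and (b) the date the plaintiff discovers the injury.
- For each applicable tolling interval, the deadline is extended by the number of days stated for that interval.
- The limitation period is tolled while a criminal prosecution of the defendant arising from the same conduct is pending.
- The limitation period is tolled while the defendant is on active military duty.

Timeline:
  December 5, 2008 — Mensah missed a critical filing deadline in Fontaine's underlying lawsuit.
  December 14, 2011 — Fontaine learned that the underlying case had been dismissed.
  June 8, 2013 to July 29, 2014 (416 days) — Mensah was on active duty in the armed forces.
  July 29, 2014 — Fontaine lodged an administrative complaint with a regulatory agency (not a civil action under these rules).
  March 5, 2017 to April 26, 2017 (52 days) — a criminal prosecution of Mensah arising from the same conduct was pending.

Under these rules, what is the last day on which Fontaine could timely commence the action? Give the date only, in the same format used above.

Because discovery on December 14, 2011 post-dates the December 5, 2008 act, accrual under the later-of rule falls on December 14, 2011.
Adding the 4 years base period to December 14, 2011 gives a deadline of December 14, 2015, before any tolling.
Because the defendant's active military service ran from June 8, 2013 to July 29, 2014, the deadline is extended by 416 days to February 2, 2017.
By the time the pending criminal prosecution began on March 5, 2017, the limitation period had already expired on February 2, 2017; that interval cannot revive it.
The other events in the timeline have no effect on the limitation period under the stated rules.

February 2, 2017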